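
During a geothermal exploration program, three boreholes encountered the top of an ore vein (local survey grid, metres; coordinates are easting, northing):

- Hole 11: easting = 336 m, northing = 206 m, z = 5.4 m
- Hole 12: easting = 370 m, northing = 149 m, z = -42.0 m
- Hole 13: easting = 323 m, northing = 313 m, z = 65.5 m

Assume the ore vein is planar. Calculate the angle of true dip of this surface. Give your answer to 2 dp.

Two edge vectors: Hole 11→Hole 12 = (34, -57, -47.4), Hole 11→Hole 13 = (-13, 107, 60.1).
Normal n = (Hole 11→Hole 12) × (Hole 11→Hole 13) = (1646.1, -1427.2, 2897).
So ∂z/∂easting = −n_x/n_z = −0.56821 and ∂z/∂northing = −n_y/n_z = 0.49265.
Gradient magnitude |∇z| = √(a² + b²) = √(0.32286 + 0.24270) = 0.75204.
True dip = arctan(0.75204) = 36.94°, dipping toward SE (azimuth ≈ 131°).

36.94°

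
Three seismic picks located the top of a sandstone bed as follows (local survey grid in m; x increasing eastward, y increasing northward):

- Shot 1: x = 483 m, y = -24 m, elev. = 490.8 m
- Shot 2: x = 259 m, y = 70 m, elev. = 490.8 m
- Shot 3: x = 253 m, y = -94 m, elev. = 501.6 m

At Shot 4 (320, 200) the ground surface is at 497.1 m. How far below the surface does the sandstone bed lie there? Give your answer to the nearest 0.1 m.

16.4 m

Let the plane be z = a·x + b·y + c.
Shot 2−Shot 1: −224a + 94b = 0;  Shot 3−Shot 1: −230a − 70b = 10.8.
Solving gives a = −0.02722, b = −0.06486.
Then c = 490.8 − a·483 − b·-24 = 502.39.
At (320, 200): z_contact = −8.71 − 12.97 + 502.39 = 480.71 m.
Depth below ground = 497.1 − 480.71 = 16.4 m.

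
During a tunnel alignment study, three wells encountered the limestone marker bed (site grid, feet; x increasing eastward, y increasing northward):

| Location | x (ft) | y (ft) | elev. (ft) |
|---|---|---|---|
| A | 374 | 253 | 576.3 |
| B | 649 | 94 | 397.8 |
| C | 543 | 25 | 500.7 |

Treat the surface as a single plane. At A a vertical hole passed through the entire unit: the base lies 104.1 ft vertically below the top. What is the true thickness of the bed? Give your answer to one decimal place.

Let the plane be z = a·x + b·y + c.
B−A: 275a − 159b = −178.5;  C−A: 169a − 228b = −75.6.
Solving gives a = −0.80040, b = −0.26170.
|∇z| = √(a²+b²) = 0.84210, so dip δ = arctan(0.84210) = 40.10°.
True thickness = vertical thickness × cos δ = 104.1 × cos 40.10° = 79.6 ft.

79.6 ft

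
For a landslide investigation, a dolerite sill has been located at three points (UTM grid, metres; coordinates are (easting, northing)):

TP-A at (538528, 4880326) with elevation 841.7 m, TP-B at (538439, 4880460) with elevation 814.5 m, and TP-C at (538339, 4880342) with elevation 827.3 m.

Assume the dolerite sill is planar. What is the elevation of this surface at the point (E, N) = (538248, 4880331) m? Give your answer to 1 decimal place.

Two edge vectors: TP-A→TP-B = (-89, 134, -27.2), TP-A→TP-C = (-189, 16, -14.4).
Normal n = (TP-A→TP-B) × (TP-A→TP-C) = (-1494.4, 3859.2, 23902).
So ∂z/∂E = −n_x/n_z = 0.062521965 and ∂z/∂N = −n_y/n_z = −0.161459292.
Intercept c from TP-A: 841.7 − 33669.83 + 787973.98 = 755145.85.
At (538248, 4880331): z = 33652.3 − 787974.8 + 755145.85 = 823.4 m.

823.4 m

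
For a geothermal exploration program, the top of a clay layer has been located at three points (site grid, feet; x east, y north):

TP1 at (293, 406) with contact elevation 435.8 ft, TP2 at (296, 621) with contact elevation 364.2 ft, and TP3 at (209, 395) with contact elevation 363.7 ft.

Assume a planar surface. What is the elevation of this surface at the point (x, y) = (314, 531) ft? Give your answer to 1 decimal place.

Two edge vectors: TP1→TP2 = (3, 215, -71.6), TP1→TP3 = (-84, -11, -72.1).
Normal n = (TP1→TP2) × (TP1→TP3) = (-16289.1, 6230.7, 18027).
So ∂z/∂x = −n_x/n_z = 0.90359 and ∂z/∂y = −n_y/n_z = −0.34563.
Intercept c from TP1: 435.8 − 264.75 + 140.33 = 311.37.
At (314, 531): z = 283.7 − 183.5 + 311.37 = 411.6 ft.

411.6 ft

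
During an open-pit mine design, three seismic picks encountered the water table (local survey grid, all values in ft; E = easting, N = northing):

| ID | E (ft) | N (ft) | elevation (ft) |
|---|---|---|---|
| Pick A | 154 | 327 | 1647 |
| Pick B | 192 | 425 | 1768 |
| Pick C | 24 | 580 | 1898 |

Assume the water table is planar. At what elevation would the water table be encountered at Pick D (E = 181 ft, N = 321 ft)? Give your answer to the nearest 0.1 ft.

1647.5 ft

Let the plane be z = a·E + b·N + c.
Pick B−Pick A: 38a + 98b = 121;  Pick C−Pick A: −130a + 253b = 251.
Solving gives a = 0.26908, b = 1.13036.
Then c = 1647 − a·154 − b·327 = 1235.94.
At (181, 321): z = 48.7 + 362.8 + 1235.94 = 1647.5 ft.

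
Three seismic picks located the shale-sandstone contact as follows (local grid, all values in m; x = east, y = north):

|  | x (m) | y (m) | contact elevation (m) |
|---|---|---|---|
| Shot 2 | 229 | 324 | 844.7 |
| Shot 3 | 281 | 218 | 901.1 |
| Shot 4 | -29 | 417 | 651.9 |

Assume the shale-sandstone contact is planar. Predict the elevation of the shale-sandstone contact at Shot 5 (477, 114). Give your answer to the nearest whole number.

1054 m

Let the plane be z = a·x + b·y + c.
Shot 3−Shot 2: 52a − 106b = 56.4;  Shot 4−Shot 2: −258a + 93b = −192.8.
Solving gives a = 0.67482, b = −0.20103.
Then c = 844.7 − a·229 − b·324 = 755.30.
At (477, 114): z = 321.9 − 22.9 + 755.30 = 1054.3 m.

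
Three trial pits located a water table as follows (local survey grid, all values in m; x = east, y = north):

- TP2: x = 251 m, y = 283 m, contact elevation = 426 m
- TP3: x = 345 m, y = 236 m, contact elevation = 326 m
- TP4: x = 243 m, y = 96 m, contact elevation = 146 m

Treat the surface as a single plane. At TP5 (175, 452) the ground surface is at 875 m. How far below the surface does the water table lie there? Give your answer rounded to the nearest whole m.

Two edge vectors: TP2→TP3 = (94, -47, -100), TP2→TP4 = (-8, -187, -280).
Normal n = (TP2→TP3) × (TP2→TP4) = (-5540, 27120, -17954).
So ∂z/∂x = −n_x/n_z = −0.30857 and ∂z/∂y = −n_y/n_z = 1.51053.
Intercept c from TP2: 426 + 77.45 − 427.48 = 75.97.
At (175, 452): z_contact = −54.0 + 682.8 + 75.97 = 704.7 m.
Depth below ground = 875 − 704.7 = 170 m.

170 m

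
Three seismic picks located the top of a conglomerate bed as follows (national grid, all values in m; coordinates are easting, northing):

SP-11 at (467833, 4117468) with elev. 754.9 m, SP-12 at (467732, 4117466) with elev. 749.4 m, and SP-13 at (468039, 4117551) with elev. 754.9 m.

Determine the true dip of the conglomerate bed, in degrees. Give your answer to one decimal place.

8.7°

Let the plane be z = a·easting + b·northing + c.
SP-12−SP-11: −101a − 2b = −5.5;  SP-13−SP-11: 206a + 83b = 0.
Solving gives a = 0.05727, b = −0.14214.
Gradient magnitude |∇z| = √(a² + b²) = √(0.00328 + 0.02020) = 0.15324.
True dip = arctan(0.15324) = 8.7°, dipping toward NNW (azimuth ≈ 338°).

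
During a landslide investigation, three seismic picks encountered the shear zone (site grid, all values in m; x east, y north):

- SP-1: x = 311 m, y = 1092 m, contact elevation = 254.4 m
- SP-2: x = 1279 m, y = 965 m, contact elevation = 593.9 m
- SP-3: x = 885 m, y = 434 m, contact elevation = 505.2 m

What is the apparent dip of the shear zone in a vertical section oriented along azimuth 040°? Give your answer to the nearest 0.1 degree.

Two edge vectors: SP-1→SP-2 = (968, -127, 339.5), SP-1→SP-3 = (574, -658, 250.8).
Normal n = (SP-1→SP-2) × (SP-1→SP-3) = (191539.4, -47901.4, -564046).
So ∂z/∂x = −n_x/n_z = 0.33958 and ∂z/∂y = −n_y/n_z = −0.08492.
Unit vector along 040° is (sin 40°, cos 40°) = (0.6428, 0.7660).
Slope in that direction = a·(0.6428) + b·(0.7660) = 0.15322.
Apparent dip = arctan|0.15322| = 8.7° (true dip is 19.3°, so apparent ≤ true as expected).

8.7°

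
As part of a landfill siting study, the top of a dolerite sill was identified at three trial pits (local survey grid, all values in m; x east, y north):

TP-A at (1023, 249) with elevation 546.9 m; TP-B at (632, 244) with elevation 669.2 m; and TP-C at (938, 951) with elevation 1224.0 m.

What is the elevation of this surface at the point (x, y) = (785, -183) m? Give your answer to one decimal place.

Two edge vectors: TP-A→TP-B = (-391, -5, 122.3), TP-A→TP-C = (-85, 702, 677.1).
Normal n = (TP-A→TP-B) × (TP-A→TP-C) = (-89240.1, 254350.6, -274907).
So ∂z/∂x = −n_x/n_z = −0.324619 and ∂z/∂y = −n_y/n_z = 0.925224.
Intercept c from TP-A: 546.9 + 332.09 − 230.38 = 648.60.
At (785, -183): z = −254.8 − 169.3 + 648.60 = 224.5 m.

224.5 m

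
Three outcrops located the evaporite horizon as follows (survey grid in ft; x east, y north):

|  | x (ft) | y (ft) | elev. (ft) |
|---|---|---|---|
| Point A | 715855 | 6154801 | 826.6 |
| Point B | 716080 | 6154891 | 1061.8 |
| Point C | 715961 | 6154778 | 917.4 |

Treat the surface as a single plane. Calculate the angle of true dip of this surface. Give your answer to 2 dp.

44.20°

Two edge vectors: Point A→Point B = (225, 90, 235.2), Point A→Point C = (106, -23, 90.8).
Normal n = (Point A→Point B) × (Point A→Point C) = (13581.6, 4501.2, -14715).
So ∂z/∂x = −n_x/n_z = 0.92298 and ∂z/∂y = −n_y/n_z = 0.30589.
Gradient magnitude |∇z| = √(a² + b²) = √(0.85189 + 0.09357) = 0.97235.
True dip = arctan(0.97235) = 44.20°, dipping toward WSW (azimuth ≈ 252°).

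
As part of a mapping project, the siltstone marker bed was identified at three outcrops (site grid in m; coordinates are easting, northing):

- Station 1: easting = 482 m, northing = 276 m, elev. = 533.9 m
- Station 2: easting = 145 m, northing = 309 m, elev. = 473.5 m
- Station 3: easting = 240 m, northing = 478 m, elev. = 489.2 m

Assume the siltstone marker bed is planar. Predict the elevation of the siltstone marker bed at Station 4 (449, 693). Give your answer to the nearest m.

525 m

Two edge vectors: Station 1→Station 2 = (-337, 33, -60.4), Station 1→Station 3 = (-242, 202, -44.7).
Normal n = (Station 1→Station 2) × (Station 1→Station 3) = (10725.7, -447.1, -60088).
So ∂z/∂easting = −n_x/n_z = 0.17850 and ∂z/∂northing = −n_y/n_z = −0.00744.
Intercept c from Station 1: 533.9 − 86.04 + 2.05 = 449.92.
At (449, 693): z = 80.1 − 5.2 + 449.92 = 524.9 m.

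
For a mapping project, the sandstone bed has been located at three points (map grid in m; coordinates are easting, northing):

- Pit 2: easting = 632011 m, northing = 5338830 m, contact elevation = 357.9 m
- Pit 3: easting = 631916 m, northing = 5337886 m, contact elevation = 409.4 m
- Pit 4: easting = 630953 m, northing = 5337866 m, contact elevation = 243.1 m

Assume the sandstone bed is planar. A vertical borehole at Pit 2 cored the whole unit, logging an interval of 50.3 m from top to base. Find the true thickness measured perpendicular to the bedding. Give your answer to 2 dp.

49.43 m

Let the plane be z = a·easting + b·northing + c.
Pit 3−Pit 2: −95a − 944b = 51.5;  Pit 4−Pit 2: −1058a − 964b = −114.8.
Solving gives a = 0.17419, b = −0.07208.
|∇z| = √(a²+b²) = 0.18851, so dip δ = arctan(0.18851) = 10.68°.
True thickness = vertical thickness × cos δ = 50.3 × cos 10.68° = 49.43 m.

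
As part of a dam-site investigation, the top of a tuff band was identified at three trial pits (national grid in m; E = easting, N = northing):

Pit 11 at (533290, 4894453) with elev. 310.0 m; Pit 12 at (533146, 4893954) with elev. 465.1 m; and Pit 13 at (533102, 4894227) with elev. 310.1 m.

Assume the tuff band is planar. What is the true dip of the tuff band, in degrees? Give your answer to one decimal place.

Two edge vectors: Pit 11→Pit 12 = (-144, -499, 155.1), Pit 11→Pit 13 = (-188, -226, 0.1).
Normal n = (Pit 11→Pit 12) × (Pit 11→Pit 13) = (35002.7, -29144.4, -61268).
So ∂z/∂E = −n_x/n_z = 0.57130 and ∂z/∂N = −n_y/n_z = −0.47569.
Gradient magnitude |∇z| = √(a² + b²) = √(0.32639 + 0.22628) = 0.74342.
True dip = arctan(0.74342) = 36.6°, dipping toward NW (azimuth ≈ 310°).

36.6°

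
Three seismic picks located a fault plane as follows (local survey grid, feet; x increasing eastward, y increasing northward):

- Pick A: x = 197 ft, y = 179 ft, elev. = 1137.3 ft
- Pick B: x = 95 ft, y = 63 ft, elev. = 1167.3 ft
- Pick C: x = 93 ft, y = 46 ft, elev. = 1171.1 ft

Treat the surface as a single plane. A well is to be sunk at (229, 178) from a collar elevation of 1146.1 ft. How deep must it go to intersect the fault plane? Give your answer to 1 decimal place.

Two edge vectors: Pick A→Pick B = (-102, -116, 30), Pick A→Pick C = (-104, -133, 33.8).
Normal n = (Pick A→Pick B) × (Pick A→Pick C) = (69.2, 327.6, 1502).
So ∂z/∂x = −n_x/n_z = −0.04607 and ∂z/∂y = −n_y/n_z = −0.21811.
Intercept c from Pick A: 1137.3 + 9.08 + 39.04 = 1185.42.
At (229, 178): z_contact = −10.55 − 38.82 + 1185.42 = 1136.04 ft.
Depth below ground = 1146.1 − 1136.04 = 10.1 ft.

10.1 ft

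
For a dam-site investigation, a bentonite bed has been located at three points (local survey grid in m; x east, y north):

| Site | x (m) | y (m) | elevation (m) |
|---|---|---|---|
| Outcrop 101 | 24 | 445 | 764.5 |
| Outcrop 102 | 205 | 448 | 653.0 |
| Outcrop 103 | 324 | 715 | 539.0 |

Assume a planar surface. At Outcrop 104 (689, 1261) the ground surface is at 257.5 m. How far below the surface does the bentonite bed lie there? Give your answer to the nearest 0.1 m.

26.3 m

Let the plane be z = a·x + b·y + c.
Outcrop 102−Outcrop 101: 181a + 3b = −111.5;  Outcrop 103−Outcrop 101: 300a + 270b = −225.5.
Solving gives a = −0.613477, b = −0.153544.
Then c = 764.5 − a·24 − b·445 = 847.55.
At (689, 1261): z_contact = −422.69 − 193.62 + 847.55 = 231.25 m.
Depth below ground = 257.5 − 231.25 = 26.3 m.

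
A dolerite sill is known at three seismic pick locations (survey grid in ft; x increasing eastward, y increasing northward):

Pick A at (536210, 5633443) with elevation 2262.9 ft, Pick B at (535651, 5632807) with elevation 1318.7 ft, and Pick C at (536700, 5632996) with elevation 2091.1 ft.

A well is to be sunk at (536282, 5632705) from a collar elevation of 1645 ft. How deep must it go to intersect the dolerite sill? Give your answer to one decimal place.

76.3 ft

Two edge vectors: Pick A→Pick B = (-559, -636, -944.2), Pick A→Pick C = (490, -447, -171.8).
Normal n = (Pick A→Pick B) × (Pick A→Pick C) = (-312792.6, -558694.2, 561513).
So ∂z/∂x = −n_x/n_z = 0.557053176 and ∂z/∂y = −n_y/n_z = 0.994979992.
Intercept c from Pick A: 2262.9 − 298697.48 − 5605163.07 = −5901597.65.
At (536282, 5632705): z_contact = 298737.59 + 5604428.77 − 5901597.65 = 1568.71 ft.
Depth below ground = 1645 − 1568.71 = 76.3 ft.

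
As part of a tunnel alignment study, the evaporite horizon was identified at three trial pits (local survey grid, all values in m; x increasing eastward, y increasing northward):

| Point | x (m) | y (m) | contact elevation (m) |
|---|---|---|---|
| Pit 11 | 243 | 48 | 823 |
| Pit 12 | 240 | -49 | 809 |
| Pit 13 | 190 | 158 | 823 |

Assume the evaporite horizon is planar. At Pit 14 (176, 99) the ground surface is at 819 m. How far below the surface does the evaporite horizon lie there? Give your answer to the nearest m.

8 m

Two edge vectors: Pit 11→Pit 12 = (-3, -97, -14), Pit 11→Pit 13 = (-53, 110, 0).
Normal n = (Pit 11→Pit 12) × (Pit 11→Pit 13) = (1540, 742, -5471).
So ∂z/∂x = −n_x/n_z = 0.28148 and ∂z/∂y = −n_y/n_z = 0.13562.
Intercept c from Pit 11: 823 − 68.40 − 6.51 = 748.09.
At (176, 99): z_contact = 49.5 + 13.4 + 748.09 = 811.1 m.
Depth below ground = 819 − 811.1 = 8 m.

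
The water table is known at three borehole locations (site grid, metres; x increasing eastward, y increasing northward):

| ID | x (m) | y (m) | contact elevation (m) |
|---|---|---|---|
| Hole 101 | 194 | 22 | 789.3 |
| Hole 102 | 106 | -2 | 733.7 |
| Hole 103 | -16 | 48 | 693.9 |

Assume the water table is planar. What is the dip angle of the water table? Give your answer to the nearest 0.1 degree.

Two edge vectors: Hole 101→Hole 102 = (-88, -24, -55.6), Hole 101→Hole 103 = (-210, 26, -95.4).
Normal n = (Hole 101→Hole 102) × (Hole 101→Hole 103) = (3735.2, 3280.8, -7328).
So ∂z/∂x = −n_x/n_z = 0.50972 and ∂z/∂y = −n_y/n_z = 0.44771.
Gradient magnitude |∇z| = √(a² + b²) = √(0.25981 + 0.20044) = 0.67842.
True dip = arctan(0.67842) = 34.2°, dipping toward SW (azimuth ≈ 229°).

34.2°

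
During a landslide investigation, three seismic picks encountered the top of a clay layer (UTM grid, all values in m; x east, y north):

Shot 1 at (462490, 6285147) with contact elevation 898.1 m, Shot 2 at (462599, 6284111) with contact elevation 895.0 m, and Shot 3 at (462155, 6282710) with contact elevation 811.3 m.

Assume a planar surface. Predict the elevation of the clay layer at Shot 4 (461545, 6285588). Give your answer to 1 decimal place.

778.6 m

Two edge vectors: Shot 1→Shot 2 = (109, -1036, -3.1), Shot 1→Shot 3 = (-335, -2437, -86.8).
Normal n = (Shot 1→Shot 2) × (Shot 1→Shot 3) = (82370.1, 10499.7, -612693).
So ∂z/∂x = −n_x/n_z = 0.134439434 and ∂z/∂y = −n_y/n_z = 0.017136967.
Intercept c from Shot 1: 898.1 − 62176.89 − 107708.36 = −168987.15.
At (461545, 6285588): z = 62049.8 + 107715.9 − 168987.15 = 778.6 m.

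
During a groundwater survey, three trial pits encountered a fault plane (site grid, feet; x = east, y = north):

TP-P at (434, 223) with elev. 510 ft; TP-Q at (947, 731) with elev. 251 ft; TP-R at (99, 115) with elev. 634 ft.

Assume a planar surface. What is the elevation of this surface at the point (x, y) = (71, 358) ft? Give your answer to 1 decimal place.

Let the plane be z = a·x + b·y + c.
TP-Q−TP-P: 513a + 508b = −259;  TP-R−TP-P: −335a − 108b = 124.
Solving gives a = −0.30512, b = −0.20172.
Then c = 510 − a·434 − b·223 = 687.40.
At (71, 358): z = −21.7 − 72.2 + 687.40 = 593.5 ft.

593.5 ft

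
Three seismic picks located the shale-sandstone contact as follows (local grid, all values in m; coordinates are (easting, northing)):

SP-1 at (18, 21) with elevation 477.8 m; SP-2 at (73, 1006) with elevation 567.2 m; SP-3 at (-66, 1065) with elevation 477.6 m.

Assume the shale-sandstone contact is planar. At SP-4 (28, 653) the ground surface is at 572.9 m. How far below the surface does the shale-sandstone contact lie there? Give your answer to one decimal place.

54.6 m

Two edge vectors: SP-1→SP-2 = (55, 985, 89.4), SP-1→SP-3 = (-84, 1044, -0.2).
Normal n = (SP-1→SP-2) × (SP-1→SP-3) = (-93530.6, -7498.6, 140160).
So ∂z/∂E = −n_x/n_z = 0.667313 and ∂z/∂N = −n_y/n_z = 0.053500.
Intercept c from SP-1: 477.8 − 12.01 − 1.12 = 464.66.
At (28, 653): z_contact = 18.68 + 34.94 + 464.66 = 518.29 m.
Depth below ground = 572.9 − 518.29 = 54.6 m.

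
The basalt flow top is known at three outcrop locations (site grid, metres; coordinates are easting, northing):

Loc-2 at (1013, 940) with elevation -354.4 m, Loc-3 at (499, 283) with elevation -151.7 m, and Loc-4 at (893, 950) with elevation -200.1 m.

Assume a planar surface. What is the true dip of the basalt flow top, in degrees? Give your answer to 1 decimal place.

54.4°

Two edge vectors: Loc-2→Loc-3 = (-514, -657, 202.7), Loc-2→Loc-4 = (-120, 10, 154.3).
Normal n = (Loc-2→Loc-3) × (Loc-2→Loc-4) = (-103402.1, 54986.2, -83980).
So ∂z/∂easting = −n_x/n_z = −1.23127 and ∂z/∂northing = −n_y/n_z = 0.65475.
Gradient magnitude |∇z| = √(a² + b²) = √(1.51603 + 0.42870) = 1.39454.
True dip = arctan(1.39454) = 54.4°, dipping toward ESE (azimuth ≈ 118°).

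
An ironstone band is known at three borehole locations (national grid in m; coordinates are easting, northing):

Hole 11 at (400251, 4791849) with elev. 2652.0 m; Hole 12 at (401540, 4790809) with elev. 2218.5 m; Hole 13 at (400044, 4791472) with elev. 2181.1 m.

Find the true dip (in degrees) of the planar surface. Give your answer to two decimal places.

Two edge vectors: Hole 11→Hole 12 = (1289, -1040, -433.5), Hole 11→Hole 13 = (-207, -377, -470.9).
Normal n = (Hole 11→Hole 12) × (Hole 11→Hole 13) = (326306.5, 696724.6, -701233).
So ∂z/∂easting = −n_x/n_z = 0.46533 and ∂z/∂northing = −n_y/n_z = 0.99357.
Gradient magnitude |∇z| = √(a² + b²) = √(0.21653 + 0.98718) = 1.09714.
True dip = arctan(1.09714) = 47.65°, dipping toward SSW (azimuth ≈ 205°).

47.65°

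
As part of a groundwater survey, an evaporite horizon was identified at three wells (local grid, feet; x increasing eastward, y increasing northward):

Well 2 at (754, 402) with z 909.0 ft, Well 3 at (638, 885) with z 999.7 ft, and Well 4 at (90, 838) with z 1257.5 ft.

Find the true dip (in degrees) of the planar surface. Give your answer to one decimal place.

Let the plane be z = a·x + b·y + c.
Well 3−Well 2: −116a + 483b = 90.7;  Well 4−Well 2: −664a + 436b = 348.5.
Solving gives a = −0.47672, b = 0.07329.
Gradient magnitude |∇z| = √(a² + b²) = √(0.22727 + 0.00537) = 0.48233.
True dip = arctan(0.48233) = 25.7°, dipping toward E (azimuth ≈ 099°).

25.7°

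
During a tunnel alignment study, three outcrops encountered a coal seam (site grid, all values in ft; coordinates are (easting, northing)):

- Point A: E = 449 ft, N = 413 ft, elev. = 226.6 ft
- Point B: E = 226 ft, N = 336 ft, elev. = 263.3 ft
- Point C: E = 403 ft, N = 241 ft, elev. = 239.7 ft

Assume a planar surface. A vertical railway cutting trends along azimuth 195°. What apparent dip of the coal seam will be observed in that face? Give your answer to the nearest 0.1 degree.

Let the plane be z = a·E + b·N + c.
Point B−Point A: −223a − 77b = 36.7;  Point C−Point A: −46a − 172b = 13.1.
Solving gives a = −0.15234, b = −0.03542.
Unit vector along 195° is (sin 195°, cos 195°) = (-0.2588, -0.9659).
Slope in that direction = a·(-0.2588) + b·(-0.9659) = 0.07364.
Apparent dip = arctan|0.07364| = 4.2° (true dip is 8.9°, so apparent ≤ true as expected).

4.2°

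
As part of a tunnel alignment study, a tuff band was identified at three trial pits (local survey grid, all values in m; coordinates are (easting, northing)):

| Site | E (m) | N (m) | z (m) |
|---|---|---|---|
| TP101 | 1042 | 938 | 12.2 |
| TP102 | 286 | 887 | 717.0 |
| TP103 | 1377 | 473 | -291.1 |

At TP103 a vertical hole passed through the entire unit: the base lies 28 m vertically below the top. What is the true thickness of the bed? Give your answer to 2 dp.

Let the plane be z = a·E + b·N + c.
TP102−TP101: −756a − 51b = 704.8;  TP103−TP101: 335a − 465b = −303.3.
Solving gives a = −0.93103, b = −0.01848.
|∇z| = √(a²+b²) = 0.93121, so dip δ = arctan(0.93121) = 42.96°.
True thickness = vertical thickness × cos δ = 28 × cos 42.96° = 20.49 m.

20.49 m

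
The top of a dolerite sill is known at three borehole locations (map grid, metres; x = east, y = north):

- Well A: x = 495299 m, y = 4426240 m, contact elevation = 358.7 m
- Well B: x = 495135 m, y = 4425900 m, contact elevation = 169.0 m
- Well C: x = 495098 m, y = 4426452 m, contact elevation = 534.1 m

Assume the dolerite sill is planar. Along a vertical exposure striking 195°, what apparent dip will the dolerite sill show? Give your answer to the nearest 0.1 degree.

Two edge vectors: Well A→Well B = (-164, -340, -189.7), Well A→Well C = (-201, 212, 175.4).
Normal n = (Well A→Well B) × (Well A→Well C) = (-19419.6, 66895.3, -103108).
So ∂z/∂x = −n_x/n_z = −0.18834 and ∂z/∂y = −n_y/n_z = 0.64879.
Unit vector along 195° is (sin 195°, cos 195°) = (-0.2588, -0.9659).
Slope in that direction = a·(-0.2588) + b·(-0.9659) = −0.57794.
Apparent dip = arctan|0.57794| = 30.0° (true dip is 34.0°, so apparent ≤ true as expected).

30.0°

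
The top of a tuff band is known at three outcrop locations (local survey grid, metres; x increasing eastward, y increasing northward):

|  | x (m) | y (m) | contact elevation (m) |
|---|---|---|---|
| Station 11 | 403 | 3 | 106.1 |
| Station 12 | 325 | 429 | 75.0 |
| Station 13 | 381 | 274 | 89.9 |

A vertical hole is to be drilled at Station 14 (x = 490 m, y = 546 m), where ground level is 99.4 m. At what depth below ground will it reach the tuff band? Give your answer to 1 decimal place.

Two edge vectors: Station 11→Station 12 = (-78, 426, -31.1), Station 11→Station 13 = (-22, 271, -16.2).
Normal n = (Station 11→Station 12) × (Station 11→Station 13) = (1526.9, -579.4, -11766).
So ∂z/∂x = −n_x/n_z = 0.12977 and ∂z/∂y = −n_y/n_z = −0.04924.
Intercept c from Station 11: 106.1 − 52.30 + 0.15 = 53.95.
At (490, 546): z_contact = 63.59 − 26.89 + 53.95 = 90.65 m.
Depth below ground = 99.4 − 90.65 = 8.7 m.

8.7 m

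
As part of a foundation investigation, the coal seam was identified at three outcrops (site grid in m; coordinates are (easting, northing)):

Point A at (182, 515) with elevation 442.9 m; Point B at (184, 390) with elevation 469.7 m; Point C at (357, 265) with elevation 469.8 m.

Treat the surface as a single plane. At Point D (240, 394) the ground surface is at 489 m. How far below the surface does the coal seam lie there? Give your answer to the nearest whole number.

29 m

Let the plane be z = a·E + b·N + c.
Point B−Point A: 2a − 125b = 26.8;  Point C−Point A: 175a − 250b = 26.9.
Solving gives a = −0.15614, b = −0.21690.
Then c = 442.9 − a·182 − b·515 = 583.02.
At (240, 394): z_contact = −37.5 − 85.5 + 583.02 = 460.1 m.
Depth below ground = 489 − 460.1 = 29 m.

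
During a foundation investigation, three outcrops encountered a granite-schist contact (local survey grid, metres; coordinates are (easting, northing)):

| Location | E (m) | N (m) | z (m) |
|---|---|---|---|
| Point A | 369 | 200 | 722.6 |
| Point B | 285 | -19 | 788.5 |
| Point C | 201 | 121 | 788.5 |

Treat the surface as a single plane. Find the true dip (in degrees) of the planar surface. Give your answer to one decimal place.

Let the plane be z = a·E + b·N + c.
Point B−Point A: −84a − 219b = 65.9;  Point C−Point A: −168a − 79b = 65.9.
Solving gives a = −0.30594, b = −0.18357.
Gradient magnitude |∇z| = √(a² + b²) = √(0.09360 + 0.03370) = 0.35679.
True dip = arctan(0.35679) = 19.6°, dipping toward ENE (azimuth ≈ 059°).

19.6°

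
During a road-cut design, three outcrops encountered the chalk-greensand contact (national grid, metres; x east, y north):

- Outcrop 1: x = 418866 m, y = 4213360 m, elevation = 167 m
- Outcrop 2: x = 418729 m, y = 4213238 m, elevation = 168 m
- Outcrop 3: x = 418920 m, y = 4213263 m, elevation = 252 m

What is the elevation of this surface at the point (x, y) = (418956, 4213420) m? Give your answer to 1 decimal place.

Let the plane be z = a·x + b·y + c.
Outcrop 2−Outcrop 1: −137a − 122b = 1;  Outcrop 3−Outcrop 1: 54a − 97b = 85.
Solving gives a = 0.516828495, b = −0.588569704.
Then c = 167 − a·418866 − b·4213360 = 2263541.16.
At (418956, 4213420): z = 216528.4 − 2479891.4 + 2263541.16 = 178.2 m.

178.2 m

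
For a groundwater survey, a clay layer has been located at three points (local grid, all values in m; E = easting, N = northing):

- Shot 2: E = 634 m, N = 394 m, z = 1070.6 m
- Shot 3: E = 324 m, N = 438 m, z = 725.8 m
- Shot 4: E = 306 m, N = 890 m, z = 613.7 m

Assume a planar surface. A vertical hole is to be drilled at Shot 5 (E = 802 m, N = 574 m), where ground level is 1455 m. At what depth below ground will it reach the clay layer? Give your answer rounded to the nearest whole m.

239 m

Let the plane be z = a·E + b·N + c.
Shot 3−Shot 2: −310a + 44b = −344.8;  Shot 4−Shot 2: −328a + 496b = −456.9.
Solving gives a = 1.08318, b = −0.20487.
Then c = 1070.6 − a·634 − b·394 = 464.58.
At (802, 574): z_contact = 868.7 − 117.6 + 464.58 = 1215.7 m.
Depth below ground = 1455 − 1215.7 = 239 m.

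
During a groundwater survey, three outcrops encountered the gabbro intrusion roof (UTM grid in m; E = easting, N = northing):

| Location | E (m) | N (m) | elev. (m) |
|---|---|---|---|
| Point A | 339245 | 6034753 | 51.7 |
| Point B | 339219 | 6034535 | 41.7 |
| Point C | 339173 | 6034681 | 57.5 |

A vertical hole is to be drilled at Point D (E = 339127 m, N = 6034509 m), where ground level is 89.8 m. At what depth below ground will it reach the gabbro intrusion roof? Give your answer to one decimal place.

36.5 m

Two edge vectors: Point A→Point B = (-26, -218, -10), Point A→Point C = (-72, -72, 5.8).
Normal n = (Point A→Point B) × (Point A→Point C) = (-1984.4, 870.8, -13824).
So ∂z/∂E = −n_x/n_z = −0.143547454 and ∂z/∂N = −n_y/n_z = 0.062991898.
Intercept c from Point A: 51.7 + 48697.76 − 380140.55 = −331391.09.
At (339127, 6034509): z_contact = −48680.82 + 380125.18 − 331391.09 = 53.27 m.
Depth below ground = 89.8 − 53.27 = 36.5 m.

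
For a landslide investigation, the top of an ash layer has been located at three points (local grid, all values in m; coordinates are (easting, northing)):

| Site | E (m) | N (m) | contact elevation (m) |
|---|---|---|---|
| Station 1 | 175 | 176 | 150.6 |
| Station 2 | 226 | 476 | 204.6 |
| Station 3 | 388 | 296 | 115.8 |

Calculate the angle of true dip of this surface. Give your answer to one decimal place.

20.4°

Two edge vectors: Station 1→Station 2 = (51, 300, 54), Station 1→Station 3 = (213, 120, -34.8).
Normal n = (Station 1→Station 2) × (Station 1→Station 3) = (-16920, 13276.8, -57780).
So ∂z/∂E = −n_x/n_z = −0.29283 and ∂z/∂N = −n_y/n_z = 0.22978.
Gradient magnitude |∇z| = √(a² + b²) = √(0.08575 + 0.05280) = 0.37223.
True dip = arctan(0.37223) = 20.4°, dipping toward SE (azimuth ≈ 128°).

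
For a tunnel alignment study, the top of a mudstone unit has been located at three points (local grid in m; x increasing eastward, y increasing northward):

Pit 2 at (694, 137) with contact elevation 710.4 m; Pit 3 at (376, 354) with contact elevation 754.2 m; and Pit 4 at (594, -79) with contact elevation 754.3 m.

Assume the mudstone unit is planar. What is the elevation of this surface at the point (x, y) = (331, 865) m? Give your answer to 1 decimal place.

Let the plane be z = a·x + b·y + c.
Pit 3−Pit 2: −318a + 217b = 43.8;  Pit 4−Pit 2: −100a − 216b = 43.9.
Solving gives a = −0.21006, b = −0.10599.
Then c = 710.4 − a·694 − b·137 = 870.70.
At (331, 865): z = −69.5 − 91.7 + 870.70 = 709.5 m.

709.5 m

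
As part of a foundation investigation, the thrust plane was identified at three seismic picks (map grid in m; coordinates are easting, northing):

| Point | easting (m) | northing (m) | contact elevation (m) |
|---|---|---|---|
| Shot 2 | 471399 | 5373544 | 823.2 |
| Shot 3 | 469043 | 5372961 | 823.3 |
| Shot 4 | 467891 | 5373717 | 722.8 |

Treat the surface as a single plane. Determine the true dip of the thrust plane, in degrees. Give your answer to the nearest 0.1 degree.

5.7°

Two edge vectors: Shot 2→Shot 3 = (-2356, -583, 0.1), Shot 2→Shot 4 = (-3508, 173, -100.4).
Normal n = (Shot 2→Shot 3) × (Shot 2→Shot 4) = (58515.9, -236893.2, -2452752).
So ∂z/∂easting = −n_x/n_z = 0.02386 and ∂z/∂northing = −n_y/n_z = −0.09658.
Gradient magnitude |∇z| = √(a² + b²) = √(0.00057 + 0.00933) = 0.09949.
True dip = arctan(0.09949) = 5.7°, dipping toward NNW (azimuth ≈ 346°).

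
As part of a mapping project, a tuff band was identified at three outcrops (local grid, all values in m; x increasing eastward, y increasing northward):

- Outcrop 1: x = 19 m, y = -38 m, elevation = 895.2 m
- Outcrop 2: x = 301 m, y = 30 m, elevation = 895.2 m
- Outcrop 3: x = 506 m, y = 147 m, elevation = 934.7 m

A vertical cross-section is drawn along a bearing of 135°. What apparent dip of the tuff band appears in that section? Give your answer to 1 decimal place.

27.2°

Two edge vectors: Outcrop 1→Outcrop 2 = (282, 68, 0), Outcrop 1→Outcrop 3 = (487, 185, 39.5).
Normal n = (Outcrop 1→Outcrop 2) × (Outcrop 1→Outcrop 3) = (2686, -11139, 19054).
So ∂z/∂x = −n_x/n_z = −0.14097 and ∂z/∂y = −n_y/n_z = 0.58460.
Unit vector along 135° is (sin 135°, cos 135°) = (0.7071, -0.7071).
Slope in that direction = a·(0.7071) + b·(-0.7071) = −0.51306.
Apparent dip = arctan|0.51306| = 27.2° (true dip is 31.0°, so apparent ≤ true as expected).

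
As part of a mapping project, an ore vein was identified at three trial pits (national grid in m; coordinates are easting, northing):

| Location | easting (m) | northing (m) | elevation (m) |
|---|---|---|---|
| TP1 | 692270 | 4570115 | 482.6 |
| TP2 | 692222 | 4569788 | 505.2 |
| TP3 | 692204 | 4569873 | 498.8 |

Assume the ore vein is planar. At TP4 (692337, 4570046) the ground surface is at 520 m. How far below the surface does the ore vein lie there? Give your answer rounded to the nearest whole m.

31 m

Two edge vectors: TP1→TP2 = (-48, -327, 22.6), TP1→TP3 = (-66, -242, 16.2).
Normal n = (TP1→TP2) × (TP1→TP3) = (171.8, -714, -9966).
So ∂z/∂easting = −n_x/n_z = 0.01723861 and ∂z/∂northing = −n_y/n_z = −0.07164359.
Intercept c from TP1: 482.6 − 11933.77 + 327419.44 = 315968.26.
At (692337, 4570046): z_contact = 11934.9 − 327414.5 + 315968.26 = 488.7 m.
Depth below ground = 520 − 488.7 = 31 m.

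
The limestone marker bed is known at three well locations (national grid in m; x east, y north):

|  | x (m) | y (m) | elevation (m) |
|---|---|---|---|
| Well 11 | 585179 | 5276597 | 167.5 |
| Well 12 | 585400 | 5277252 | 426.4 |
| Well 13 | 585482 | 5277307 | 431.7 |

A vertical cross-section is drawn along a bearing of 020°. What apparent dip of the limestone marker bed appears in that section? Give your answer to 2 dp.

Let the plane be z = a·x + b·y + c.
Well 12−Well 11: 221a + 655b = 258.9;  Well 13−Well 11: 303a + 710b = 264.2.
Solving gives a = −0.25913, b = 0.48270.
Unit vector along 020° is (sin 20°, cos 20°) = (0.3420, 0.9397).
Slope in that direction = a·(0.3420) + b·(0.9397) = 0.36496.
Apparent dip = arctan|0.36496| = 20.05° (true dip is 28.7°, so apparent ≤ true as expected).

20.05°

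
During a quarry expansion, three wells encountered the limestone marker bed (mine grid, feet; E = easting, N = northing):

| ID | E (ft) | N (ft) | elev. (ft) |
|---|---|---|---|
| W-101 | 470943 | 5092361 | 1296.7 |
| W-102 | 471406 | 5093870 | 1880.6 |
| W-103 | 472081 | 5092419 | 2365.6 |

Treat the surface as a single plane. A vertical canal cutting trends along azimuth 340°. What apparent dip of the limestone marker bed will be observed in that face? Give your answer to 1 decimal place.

Let the plane be z = a·E + b·N + c.
W-102−W-101: 463a + 1509b = 583.9;  W-103−W-101: 1138a + 58b = 1068.9.
Solving gives a = 0.93417, b = 0.10032.
Unit vector along 340° is (sin 340°, cos 340°) = (-0.3420, 0.9397).
Slope in that direction = a·(-0.3420) + b·(0.9397) = −0.22524.
Apparent dip = arctan|0.22524| = 12.7° (true dip is 43.2°, so apparent ≤ true as expected).

12.7°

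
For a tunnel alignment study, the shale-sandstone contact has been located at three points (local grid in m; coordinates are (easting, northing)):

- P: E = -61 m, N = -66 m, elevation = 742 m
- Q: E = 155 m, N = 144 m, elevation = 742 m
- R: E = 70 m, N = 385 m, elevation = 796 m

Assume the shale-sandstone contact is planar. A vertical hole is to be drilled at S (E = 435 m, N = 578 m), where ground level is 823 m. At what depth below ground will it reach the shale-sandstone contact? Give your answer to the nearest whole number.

Two edge vectors: P→Q = (216, 210, 0), P→R = (131, 451, 54).
Normal n = (P→Q) × (P→R) = (11340, -11664, 69906).
So ∂z/∂E = −n_x/n_z = −0.16222 and ∂z/∂N = −n_y/n_z = 0.16685.
Intercept c from P: 742 − 9.90 + 11.01 = 743.12.
At (435, 578): z_contact = −70.6 + 96.4 + 743.12 = 769.0 m.
Depth below ground = 823 − 769.0 = 54 m.

54 m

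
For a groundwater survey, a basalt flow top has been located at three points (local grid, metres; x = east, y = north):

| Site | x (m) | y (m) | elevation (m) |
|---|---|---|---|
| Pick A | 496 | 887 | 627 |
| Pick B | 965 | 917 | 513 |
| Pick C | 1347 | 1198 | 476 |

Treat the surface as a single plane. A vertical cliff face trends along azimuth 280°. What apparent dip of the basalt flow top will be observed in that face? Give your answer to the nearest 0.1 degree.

Two edge vectors: Pick A→Pick B = (469, 30, -114), Pick A→Pick C = (851, 311, -151).
Normal n = (Pick A→Pick B) × (Pick A→Pick C) = (30924, -26195, 120329).
So ∂z/∂x = −n_x/n_z = −0.25700 and ∂z/∂y = −n_y/n_z = 0.21769.
Unit vector along 280° is (sin 280°, cos 280°) = (-0.9848, 0.1736).
Slope in that direction = a·(-0.9848) + b·(0.1736) = 0.29089.
Apparent dip = arctan|0.29089| = 16.2° (true dip is 18.6°, so apparent ≤ true as expected).

16.2°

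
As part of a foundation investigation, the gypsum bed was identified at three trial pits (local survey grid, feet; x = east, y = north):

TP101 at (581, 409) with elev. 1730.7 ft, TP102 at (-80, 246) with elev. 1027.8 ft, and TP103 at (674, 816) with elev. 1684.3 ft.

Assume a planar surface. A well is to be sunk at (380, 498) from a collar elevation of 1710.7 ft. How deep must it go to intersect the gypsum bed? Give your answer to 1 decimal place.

Let the plane be z = a·x + b·y + c.
TP102−TP101: −661a − 163b = −702.9;  TP103−TP101: 93a + 407b = −46.4.
Solving gives a = 1.15668, b = −0.37831.
Then c = 1730.7 − a·581 − b·409 = 1213.40.
At (380, 498): z_contact = 439.54 − 188.40 + 1213.40 = 1464.54 ft.
Depth below ground = 1710.7 − 1464.54 = 246.2 ft.

246.2 ft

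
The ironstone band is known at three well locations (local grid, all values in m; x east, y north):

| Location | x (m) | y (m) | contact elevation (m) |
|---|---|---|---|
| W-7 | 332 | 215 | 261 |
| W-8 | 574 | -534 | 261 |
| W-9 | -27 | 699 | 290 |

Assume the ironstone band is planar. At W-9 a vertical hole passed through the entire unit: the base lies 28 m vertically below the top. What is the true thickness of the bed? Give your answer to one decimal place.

Two edge vectors: W-7→W-8 = (242, -749, 0), W-7→W-9 = (-359, 484, 29).
Normal n = (W-7→W-8) × (W-7→W-9) = (-21721, -7018, -151763).
So ∂z/∂x = −n_x/n_z = −0.14312 and ∂z/∂y = −n_y/n_z = −0.04624.
|∇z| = √(a²+b²) = 0.15041, so dip δ = arctan(0.15041) = 8.55°.
True thickness = vertical thickness × cos δ = 28 × cos 8.55° = 27.7 m.

27.7 m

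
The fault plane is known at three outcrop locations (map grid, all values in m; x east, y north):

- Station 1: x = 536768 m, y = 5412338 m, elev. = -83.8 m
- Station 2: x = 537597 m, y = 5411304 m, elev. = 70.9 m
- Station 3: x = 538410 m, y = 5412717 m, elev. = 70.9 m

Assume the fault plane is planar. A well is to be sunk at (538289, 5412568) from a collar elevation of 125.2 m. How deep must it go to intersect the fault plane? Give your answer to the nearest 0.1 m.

Two edge vectors: Station 1→Station 2 = (829, -1034, 154.7), Station 1→Station 3 = (1642, 379, 154.7).
Normal n = (Station 1→Station 2) × (Station 1→Station 3) = (-218591.1, 125771.1, 2012019).
So ∂z/∂x = −n_x/n_z = 0.108642662 and ∂z/∂y = −n_y/n_z = −0.062509897.
Intercept c from Station 1: -83.8 − 58315.90 + 338324.69 = 279924.99.
At (538289, 5412568): z_contact = 58481.15 − 338339.07 + 279924.99 = 67.07 m.
Depth below ground = 125.2 − 67.07 = 58.1 m.

58.1 m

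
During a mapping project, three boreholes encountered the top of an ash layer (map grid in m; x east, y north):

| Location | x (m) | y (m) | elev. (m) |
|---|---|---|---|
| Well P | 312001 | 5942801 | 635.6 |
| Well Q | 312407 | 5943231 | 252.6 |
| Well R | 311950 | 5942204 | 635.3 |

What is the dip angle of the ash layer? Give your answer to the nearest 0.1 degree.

Let the plane be z = a·x + b·y + c.
Well Q−Well P: 406a + 430b = −383;  Well R−Well P: −51a − 597b = −0.3.
Solving gives a = −1.03778, b = 0.08916.
Gradient magnitude |∇z| = √(a² + b²) = √(1.07698 + 0.00795) = 1.04160.
True dip = arctan(1.04160) = 46.2°, dipping toward E (azimuth ≈ 095°).

46.2°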